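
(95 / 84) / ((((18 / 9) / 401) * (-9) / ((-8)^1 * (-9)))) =-1814.05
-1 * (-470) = 470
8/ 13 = 0.62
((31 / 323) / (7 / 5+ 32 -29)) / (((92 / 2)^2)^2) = 155 / 31816802336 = 0.00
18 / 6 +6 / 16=27 / 8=3.38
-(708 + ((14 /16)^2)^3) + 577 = -34458513 /262144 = -131.45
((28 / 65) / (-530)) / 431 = -0.00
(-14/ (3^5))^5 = -0.00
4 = 4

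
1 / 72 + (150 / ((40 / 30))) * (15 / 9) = 13501 / 72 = 187.51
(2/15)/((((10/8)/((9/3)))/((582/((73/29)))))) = 135024/1825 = 73.99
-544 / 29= -18.76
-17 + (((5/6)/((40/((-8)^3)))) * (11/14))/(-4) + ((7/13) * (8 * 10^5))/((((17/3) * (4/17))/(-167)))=-14729404069/273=-53953861.06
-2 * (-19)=38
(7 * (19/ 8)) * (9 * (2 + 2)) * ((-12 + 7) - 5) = -5985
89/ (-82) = -89/ 82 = -1.09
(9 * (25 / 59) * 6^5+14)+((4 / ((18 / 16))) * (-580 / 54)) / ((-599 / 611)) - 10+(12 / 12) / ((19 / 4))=4845707205520 / 163169397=29697.40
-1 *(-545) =545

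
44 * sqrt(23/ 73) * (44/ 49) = 1936 * sqrt(1679)/ 3577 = 22.18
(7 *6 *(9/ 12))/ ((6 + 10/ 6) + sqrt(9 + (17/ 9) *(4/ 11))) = 1771/ 360-7 *sqrt(10549)/ 360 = 2.92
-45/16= -2.81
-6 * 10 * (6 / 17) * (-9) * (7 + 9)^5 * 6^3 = 733835427840 / 17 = 43166789872.94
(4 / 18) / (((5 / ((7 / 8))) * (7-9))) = -7 / 360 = -0.02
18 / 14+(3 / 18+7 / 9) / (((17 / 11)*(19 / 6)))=590 / 399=1.48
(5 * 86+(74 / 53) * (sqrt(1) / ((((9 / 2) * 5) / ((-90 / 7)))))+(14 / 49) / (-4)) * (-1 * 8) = -1273660 / 371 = -3433.05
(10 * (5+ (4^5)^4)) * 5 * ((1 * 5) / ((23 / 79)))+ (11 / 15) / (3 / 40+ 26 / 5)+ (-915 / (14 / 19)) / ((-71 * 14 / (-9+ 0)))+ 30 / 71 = 191286824059174136491969 / 202603044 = 944145854290195.84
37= 37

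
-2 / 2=-1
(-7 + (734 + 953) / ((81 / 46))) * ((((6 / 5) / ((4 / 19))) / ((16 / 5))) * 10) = 16940.57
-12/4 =-3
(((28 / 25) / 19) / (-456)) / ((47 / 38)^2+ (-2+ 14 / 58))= 58 / 102675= 0.00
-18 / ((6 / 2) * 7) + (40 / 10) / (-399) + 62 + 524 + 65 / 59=13800547 / 23541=586.23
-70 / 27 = -2.59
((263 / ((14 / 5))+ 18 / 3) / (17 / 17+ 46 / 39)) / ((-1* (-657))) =18187 / 260610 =0.07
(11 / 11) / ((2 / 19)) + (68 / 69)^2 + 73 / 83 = 8970787 / 790326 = 11.35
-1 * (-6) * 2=12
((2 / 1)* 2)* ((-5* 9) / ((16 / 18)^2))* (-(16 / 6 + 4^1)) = 6075 / 4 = 1518.75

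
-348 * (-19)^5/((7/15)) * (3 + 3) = 77551420680/7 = 11078774382.86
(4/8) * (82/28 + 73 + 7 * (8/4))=1259/28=44.96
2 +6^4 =1298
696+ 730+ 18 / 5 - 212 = 6088 / 5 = 1217.60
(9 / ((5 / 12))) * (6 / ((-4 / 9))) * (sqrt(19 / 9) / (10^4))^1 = -243 * sqrt(19) / 25000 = -0.04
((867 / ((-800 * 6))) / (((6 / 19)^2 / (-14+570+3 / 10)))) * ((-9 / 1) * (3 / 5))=1741146681 / 320000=5441.08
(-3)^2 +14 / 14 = 10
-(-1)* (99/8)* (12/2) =297/4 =74.25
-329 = -329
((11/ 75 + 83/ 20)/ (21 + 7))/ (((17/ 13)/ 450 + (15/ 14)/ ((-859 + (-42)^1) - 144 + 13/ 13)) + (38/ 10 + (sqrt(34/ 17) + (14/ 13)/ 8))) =0.03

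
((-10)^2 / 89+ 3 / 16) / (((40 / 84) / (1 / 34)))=39207 / 484160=0.08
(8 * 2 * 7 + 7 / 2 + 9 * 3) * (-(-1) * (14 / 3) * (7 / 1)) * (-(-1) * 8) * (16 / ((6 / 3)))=297920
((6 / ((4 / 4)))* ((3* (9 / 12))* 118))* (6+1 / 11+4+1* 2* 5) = 352053 / 11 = 32004.82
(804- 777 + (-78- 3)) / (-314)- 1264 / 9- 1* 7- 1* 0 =-208096 / 1413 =-147.27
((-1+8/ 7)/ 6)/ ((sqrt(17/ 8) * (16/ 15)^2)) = 75 * sqrt(34)/ 30464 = 0.01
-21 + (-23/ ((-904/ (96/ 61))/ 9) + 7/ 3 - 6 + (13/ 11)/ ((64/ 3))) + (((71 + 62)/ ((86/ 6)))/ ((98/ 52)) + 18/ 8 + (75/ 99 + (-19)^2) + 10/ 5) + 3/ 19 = 9625602028157/ 27752431168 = 346.84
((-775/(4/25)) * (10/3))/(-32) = 96875/192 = 504.56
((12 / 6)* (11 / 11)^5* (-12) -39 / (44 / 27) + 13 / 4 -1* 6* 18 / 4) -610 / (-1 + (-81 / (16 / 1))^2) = -2675701 / 27742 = -96.45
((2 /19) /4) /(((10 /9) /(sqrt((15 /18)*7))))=3*sqrt(210) /760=0.06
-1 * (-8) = 8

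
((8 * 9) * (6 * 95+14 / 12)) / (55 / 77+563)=143934 / 1973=72.95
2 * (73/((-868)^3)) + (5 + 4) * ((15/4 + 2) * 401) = 20751.75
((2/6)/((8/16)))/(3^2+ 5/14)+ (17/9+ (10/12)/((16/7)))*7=597821/37728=15.85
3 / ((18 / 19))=19 / 6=3.17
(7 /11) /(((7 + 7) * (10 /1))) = 1 /220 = 0.00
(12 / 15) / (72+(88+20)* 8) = 1 / 1170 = 0.00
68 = 68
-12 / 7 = -1.71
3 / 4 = 0.75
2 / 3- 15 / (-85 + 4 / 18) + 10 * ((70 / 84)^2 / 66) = 860051 / 906444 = 0.95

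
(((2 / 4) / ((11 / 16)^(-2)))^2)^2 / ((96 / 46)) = 4930254263 / 3298534883328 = 0.00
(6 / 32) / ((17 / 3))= 9 / 272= 0.03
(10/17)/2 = 5/17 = 0.29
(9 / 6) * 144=216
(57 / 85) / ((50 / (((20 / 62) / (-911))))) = -57 / 12002425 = -0.00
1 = 1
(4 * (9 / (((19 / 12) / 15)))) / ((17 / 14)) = 90720 / 323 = 280.87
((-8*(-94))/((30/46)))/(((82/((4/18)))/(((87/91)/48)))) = 31349/503685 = 0.06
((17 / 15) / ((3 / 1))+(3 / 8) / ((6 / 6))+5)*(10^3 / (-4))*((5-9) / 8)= 51775 / 72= 719.10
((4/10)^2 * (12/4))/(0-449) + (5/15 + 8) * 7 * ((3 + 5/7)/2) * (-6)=-7296262/11225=-650.00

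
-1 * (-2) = 2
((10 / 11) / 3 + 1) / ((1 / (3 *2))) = 86 / 11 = 7.82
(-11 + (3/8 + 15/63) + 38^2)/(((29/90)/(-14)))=-3612705/58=-62288.02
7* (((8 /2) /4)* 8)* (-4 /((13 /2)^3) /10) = -896 /10985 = -0.08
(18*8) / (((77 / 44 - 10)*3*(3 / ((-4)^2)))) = -1024 / 33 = -31.03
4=4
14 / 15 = 0.93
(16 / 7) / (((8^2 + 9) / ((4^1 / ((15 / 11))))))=704 / 7665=0.09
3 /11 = 0.27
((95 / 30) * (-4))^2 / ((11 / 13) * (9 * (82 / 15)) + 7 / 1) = 93860 / 28449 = 3.30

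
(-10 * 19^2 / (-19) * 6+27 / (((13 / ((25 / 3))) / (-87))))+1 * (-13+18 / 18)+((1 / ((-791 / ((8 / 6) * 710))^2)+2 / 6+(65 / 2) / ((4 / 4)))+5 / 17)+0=-854234270585 / 2488959018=-343.21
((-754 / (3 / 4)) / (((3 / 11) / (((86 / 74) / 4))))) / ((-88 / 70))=567385 / 666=851.93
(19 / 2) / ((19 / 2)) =1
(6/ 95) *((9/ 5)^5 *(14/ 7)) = 708588/ 296875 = 2.39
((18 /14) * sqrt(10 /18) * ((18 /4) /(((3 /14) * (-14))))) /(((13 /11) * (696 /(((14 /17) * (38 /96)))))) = -0.00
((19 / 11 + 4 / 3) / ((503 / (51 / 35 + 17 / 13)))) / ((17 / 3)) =7474 / 2517515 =0.00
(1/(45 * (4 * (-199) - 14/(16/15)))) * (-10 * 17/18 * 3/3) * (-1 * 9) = -136/58257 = -0.00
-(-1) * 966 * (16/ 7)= 2208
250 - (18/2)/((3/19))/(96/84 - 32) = 18133/72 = 251.85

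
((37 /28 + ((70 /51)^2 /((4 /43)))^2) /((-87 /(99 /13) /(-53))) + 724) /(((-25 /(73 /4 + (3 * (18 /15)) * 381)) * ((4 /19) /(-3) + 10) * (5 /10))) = -363744616432634987 /12338223246000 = -29481.12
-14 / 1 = -14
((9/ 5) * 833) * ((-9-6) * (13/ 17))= -17199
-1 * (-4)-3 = 1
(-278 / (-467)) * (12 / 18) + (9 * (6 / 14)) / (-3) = -8717 / 9807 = -0.89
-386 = -386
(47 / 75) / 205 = 47 / 15375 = 0.00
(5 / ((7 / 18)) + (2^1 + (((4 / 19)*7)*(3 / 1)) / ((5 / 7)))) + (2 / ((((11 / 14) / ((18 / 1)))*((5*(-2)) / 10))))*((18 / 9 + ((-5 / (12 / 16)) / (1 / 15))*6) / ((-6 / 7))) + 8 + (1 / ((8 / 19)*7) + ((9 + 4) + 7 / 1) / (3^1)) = -5605589651 / 175560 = -31929.77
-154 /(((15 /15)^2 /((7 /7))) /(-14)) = 2156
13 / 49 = 0.27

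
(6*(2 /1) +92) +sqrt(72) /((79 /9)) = 54*sqrt(2) /79 +104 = 104.97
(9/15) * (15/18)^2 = 5/12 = 0.42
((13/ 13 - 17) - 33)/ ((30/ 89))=-4361/ 30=-145.37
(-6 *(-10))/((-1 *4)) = -15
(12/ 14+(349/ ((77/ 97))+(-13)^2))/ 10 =23466/ 385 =60.95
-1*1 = -1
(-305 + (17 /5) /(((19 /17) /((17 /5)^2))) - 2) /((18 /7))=-105.71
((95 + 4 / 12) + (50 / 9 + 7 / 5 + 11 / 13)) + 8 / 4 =61504 / 585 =105.14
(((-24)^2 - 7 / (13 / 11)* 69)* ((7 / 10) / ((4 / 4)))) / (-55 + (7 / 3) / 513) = -4686255 / 2200588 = -2.13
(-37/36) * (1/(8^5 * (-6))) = 37/7077888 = 0.00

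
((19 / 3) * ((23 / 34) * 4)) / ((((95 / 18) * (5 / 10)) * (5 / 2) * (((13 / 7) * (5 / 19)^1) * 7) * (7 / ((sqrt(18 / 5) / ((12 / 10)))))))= 10488 * sqrt(10) / 193375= 0.17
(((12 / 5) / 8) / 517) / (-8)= -0.00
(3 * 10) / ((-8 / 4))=-15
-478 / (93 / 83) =-39674 / 93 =-426.60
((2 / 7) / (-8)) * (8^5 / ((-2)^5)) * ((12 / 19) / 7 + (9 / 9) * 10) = 343552 / 931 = 369.01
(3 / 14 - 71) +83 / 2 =-205 / 7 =-29.29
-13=-13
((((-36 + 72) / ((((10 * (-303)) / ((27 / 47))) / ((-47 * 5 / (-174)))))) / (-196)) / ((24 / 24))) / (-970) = -0.00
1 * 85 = 85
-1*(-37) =37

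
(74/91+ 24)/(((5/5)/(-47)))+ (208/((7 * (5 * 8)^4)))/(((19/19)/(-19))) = -16980163211/14560000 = -1166.22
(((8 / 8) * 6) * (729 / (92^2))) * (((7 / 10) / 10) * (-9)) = -0.33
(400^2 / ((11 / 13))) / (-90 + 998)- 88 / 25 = 12780264 / 62425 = 204.73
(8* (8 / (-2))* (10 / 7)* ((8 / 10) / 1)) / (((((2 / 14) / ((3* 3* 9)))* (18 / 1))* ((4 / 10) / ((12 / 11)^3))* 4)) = -1244160 / 1331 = -934.76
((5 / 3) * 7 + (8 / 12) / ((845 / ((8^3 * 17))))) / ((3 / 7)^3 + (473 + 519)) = 5371723 / 287539135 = 0.02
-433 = -433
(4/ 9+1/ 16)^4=28398241/ 429981696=0.07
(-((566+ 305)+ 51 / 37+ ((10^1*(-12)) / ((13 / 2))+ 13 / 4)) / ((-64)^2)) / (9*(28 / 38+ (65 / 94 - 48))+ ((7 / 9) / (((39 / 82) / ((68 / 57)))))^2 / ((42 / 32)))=7159952382766677 / 14241439997078708224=0.00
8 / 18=0.44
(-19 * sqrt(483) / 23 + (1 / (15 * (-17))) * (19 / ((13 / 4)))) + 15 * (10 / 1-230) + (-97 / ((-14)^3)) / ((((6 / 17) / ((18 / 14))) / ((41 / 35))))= -2941648787011 / 891443280-19 * sqrt(483) / 23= -3318.03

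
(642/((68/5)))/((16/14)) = 11235/272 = 41.31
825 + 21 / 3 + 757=1589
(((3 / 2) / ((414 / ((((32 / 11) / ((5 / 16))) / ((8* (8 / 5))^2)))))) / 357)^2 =25 / 75183050105856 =0.00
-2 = -2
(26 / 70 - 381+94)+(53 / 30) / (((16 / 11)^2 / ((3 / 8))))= -41046181 / 143360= -286.32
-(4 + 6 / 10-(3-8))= -9.60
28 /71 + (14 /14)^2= 99 /71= 1.39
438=438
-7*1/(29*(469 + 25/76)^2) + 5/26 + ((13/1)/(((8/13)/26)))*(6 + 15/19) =135945670358590555/36453296677772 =3729.31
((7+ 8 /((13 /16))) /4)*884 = 3723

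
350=350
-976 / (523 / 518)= -505568 / 523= -966.67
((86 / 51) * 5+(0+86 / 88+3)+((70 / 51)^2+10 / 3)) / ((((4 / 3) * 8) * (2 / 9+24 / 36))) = 6051525 / 3255296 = 1.86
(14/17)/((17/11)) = 154/289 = 0.53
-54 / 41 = -1.32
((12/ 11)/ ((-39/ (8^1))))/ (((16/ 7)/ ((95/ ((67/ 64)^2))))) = -5447680/ 641927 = -8.49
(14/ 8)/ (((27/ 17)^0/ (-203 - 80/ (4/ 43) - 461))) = -2667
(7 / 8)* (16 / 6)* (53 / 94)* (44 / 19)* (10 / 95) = 16324 / 50901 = 0.32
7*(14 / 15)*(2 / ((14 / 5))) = 14 / 3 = 4.67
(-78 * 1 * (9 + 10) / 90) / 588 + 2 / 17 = 13441 / 149940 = 0.09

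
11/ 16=0.69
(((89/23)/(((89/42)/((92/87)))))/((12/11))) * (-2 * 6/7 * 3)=-264/29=-9.10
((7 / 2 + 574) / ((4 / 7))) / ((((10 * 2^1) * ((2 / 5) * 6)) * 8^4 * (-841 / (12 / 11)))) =-735 / 110231552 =-0.00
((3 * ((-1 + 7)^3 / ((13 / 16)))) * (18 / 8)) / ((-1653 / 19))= -7776 / 377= -20.63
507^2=257049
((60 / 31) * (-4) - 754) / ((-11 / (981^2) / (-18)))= -409053467772 / 341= -1199570286.72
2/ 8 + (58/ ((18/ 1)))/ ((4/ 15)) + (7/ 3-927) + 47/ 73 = -199660/ 219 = -911.69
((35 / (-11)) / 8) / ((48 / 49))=-1715 / 4224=-0.41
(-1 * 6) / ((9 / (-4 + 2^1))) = 4 / 3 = 1.33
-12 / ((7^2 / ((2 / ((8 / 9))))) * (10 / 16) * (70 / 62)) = -6696 / 8575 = -0.78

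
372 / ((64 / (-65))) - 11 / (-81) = -489469 / 1296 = -377.68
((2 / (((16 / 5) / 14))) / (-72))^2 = 0.01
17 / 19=0.89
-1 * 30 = -30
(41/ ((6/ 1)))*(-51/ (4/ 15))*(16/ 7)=-20910/ 7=-2987.14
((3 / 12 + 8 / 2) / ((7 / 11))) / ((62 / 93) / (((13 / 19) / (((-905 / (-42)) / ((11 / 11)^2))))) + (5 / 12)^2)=29172 / 92465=0.32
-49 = -49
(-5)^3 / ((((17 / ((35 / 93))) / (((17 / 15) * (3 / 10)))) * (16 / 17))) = -1.00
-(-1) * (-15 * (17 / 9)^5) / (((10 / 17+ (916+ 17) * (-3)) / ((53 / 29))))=6396455785 / 27155001411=0.24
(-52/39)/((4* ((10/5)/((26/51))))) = -13/153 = -0.08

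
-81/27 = -3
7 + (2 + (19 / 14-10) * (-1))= 247 / 14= 17.64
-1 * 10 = -10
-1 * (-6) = 6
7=7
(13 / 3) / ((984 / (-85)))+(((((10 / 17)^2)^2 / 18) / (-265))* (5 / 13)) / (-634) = -6719162977055 / 17950199018232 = -0.37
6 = 6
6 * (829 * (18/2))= 44766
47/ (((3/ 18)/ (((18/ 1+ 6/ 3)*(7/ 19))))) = 39480/ 19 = 2077.89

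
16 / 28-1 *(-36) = 256 / 7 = 36.57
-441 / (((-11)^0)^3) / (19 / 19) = -441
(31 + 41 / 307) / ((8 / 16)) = 62.27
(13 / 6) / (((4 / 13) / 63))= 3549 / 8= 443.62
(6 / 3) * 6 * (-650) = -7800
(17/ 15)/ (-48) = -17/ 720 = -0.02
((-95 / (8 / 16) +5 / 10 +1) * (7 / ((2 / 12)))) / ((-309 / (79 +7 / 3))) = 643916 / 309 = 2083.87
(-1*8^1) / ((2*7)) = -0.57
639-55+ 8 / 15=8768 / 15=584.53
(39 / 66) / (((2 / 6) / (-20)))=-390 / 11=-35.45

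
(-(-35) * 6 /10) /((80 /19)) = 399 /80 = 4.99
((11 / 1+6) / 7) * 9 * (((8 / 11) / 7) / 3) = 408 / 539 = 0.76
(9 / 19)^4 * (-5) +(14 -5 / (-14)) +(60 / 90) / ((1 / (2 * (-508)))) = -663.23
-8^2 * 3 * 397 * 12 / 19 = -914688 / 19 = -48141.47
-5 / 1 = -5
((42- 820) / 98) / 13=-389 / 637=-0.61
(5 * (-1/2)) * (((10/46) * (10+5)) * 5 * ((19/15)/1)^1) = -2375/46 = -51.63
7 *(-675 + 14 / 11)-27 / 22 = -103781 / 22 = -4717.32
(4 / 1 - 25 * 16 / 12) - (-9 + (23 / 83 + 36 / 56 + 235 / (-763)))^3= 9966994538817359 / 17771537923752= 560.84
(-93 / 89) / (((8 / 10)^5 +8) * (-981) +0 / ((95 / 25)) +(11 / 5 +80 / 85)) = 1646875 / 12870449399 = 0.00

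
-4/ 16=-1/ 4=-0.25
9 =9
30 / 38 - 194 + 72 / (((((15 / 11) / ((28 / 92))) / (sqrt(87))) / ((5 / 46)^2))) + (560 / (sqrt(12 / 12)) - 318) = 50.56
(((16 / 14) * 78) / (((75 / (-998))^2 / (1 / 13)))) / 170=7968032 / 1115625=7.14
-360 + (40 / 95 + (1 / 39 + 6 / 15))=-1330663 / 3705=-359.15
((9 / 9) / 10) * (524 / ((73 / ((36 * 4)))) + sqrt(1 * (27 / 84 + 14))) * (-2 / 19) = -10.92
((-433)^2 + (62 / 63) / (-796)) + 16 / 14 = 187490.14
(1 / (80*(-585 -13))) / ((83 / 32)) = -1 / 124085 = -0.00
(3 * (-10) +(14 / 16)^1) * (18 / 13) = -2097 / 52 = -40.33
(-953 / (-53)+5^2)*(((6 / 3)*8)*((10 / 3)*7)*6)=5102720 / 53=96277.74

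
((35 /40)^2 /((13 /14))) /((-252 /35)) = -0.11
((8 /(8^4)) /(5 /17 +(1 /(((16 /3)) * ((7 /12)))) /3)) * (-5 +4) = -119 /24448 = -0.00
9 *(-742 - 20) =-6858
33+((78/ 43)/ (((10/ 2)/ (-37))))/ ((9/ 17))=4931/ 645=7.64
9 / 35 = 0.26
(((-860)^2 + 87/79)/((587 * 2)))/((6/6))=58428487/92746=629.98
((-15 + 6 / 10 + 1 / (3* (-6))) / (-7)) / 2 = 1301 / 1260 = 1.03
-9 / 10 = -0.90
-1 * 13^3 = -2197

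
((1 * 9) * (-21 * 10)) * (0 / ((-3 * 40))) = 0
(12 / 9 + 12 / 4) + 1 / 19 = 4.39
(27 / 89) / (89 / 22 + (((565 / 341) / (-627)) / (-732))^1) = 4225681548 / 56349584867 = 0.07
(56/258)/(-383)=-28/49407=-0.00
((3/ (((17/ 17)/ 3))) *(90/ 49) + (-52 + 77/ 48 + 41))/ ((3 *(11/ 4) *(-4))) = -16781/ 77616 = -0.22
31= 31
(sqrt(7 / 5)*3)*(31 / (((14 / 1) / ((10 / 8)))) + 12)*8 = 2481*sqrt(35) / 35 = 419.37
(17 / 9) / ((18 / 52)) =442 / 81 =5.46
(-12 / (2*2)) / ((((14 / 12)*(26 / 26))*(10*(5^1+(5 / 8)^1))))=-0.05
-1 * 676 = -676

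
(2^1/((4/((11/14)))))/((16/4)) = 11/112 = 0.10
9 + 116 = 125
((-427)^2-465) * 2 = 363728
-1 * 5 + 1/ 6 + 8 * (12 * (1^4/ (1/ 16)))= 9187/ 6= 1531.17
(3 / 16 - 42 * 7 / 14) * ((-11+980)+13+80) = -176823 / 8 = -22102.88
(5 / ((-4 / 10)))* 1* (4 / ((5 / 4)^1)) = -40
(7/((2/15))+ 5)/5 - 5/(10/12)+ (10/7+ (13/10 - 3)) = 183/35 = 5.23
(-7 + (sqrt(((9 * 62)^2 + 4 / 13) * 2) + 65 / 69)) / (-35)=418 / 2415 - 4 * sqrt(6577571) / 455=-22.37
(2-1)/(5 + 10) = 1/15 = 0.07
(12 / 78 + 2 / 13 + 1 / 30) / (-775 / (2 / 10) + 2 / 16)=-532 / 6044805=-0.00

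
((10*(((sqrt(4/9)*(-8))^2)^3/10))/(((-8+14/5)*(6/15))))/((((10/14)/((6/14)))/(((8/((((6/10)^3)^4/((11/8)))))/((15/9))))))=-20128398.13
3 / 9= 1 / 3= 0.33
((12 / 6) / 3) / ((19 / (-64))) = -128 / 57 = -2.25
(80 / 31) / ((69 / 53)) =4240 / 2139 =1.98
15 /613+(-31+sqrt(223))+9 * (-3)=-35539 /613+sqrt(223)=-43.04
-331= -331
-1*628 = -628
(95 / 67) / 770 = 19 / 10318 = 0.00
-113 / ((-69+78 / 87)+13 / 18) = 58986 / 35173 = 1.68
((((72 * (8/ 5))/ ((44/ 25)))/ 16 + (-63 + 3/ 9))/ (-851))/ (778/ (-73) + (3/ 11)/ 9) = -0.01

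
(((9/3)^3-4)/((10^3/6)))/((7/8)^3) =8832/42875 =0.21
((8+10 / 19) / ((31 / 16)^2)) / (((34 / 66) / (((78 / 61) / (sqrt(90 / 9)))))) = 53374464 * sqrt(10) / 94672915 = 1.78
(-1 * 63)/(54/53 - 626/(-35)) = -116865/35068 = -3.33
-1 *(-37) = 37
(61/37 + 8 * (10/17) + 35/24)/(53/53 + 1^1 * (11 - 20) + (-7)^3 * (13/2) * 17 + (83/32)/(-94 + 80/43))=-1869160664/9069528891279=-0.00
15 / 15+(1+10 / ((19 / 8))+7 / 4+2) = 757 / 76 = 9.96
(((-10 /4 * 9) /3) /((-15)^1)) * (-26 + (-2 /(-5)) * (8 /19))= -1227 /95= -12.92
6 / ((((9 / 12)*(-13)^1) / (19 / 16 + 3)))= -67 / 26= -2.58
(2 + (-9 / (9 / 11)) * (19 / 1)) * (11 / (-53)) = 2277 / 53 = 42.96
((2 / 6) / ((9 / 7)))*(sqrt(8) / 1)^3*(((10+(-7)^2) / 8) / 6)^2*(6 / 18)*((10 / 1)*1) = 121835*sqrt(2) / 5832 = 29.54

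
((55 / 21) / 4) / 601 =55 / 50484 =0.00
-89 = -89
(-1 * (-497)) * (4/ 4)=497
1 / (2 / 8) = 4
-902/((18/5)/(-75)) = 56375/3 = 18791.67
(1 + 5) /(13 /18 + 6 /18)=108 /19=5.68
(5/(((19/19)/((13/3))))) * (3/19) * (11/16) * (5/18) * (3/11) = 325/1824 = 0.18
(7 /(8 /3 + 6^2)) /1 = 21 /116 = 0.18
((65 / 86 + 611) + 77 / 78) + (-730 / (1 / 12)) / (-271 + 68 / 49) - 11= 14051359433 / 22154847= 634.23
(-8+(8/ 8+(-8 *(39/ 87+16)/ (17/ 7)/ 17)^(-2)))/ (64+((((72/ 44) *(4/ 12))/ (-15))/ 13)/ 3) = -3520999944605/ 32650700310144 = -0.11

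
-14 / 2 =-7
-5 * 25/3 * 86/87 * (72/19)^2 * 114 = -67426.50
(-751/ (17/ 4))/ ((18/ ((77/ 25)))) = -115654/ 3825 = -30.24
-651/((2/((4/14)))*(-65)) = 1.43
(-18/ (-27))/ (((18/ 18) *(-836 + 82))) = -1/ 1131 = -0.00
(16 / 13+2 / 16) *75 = 10575 / 104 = 101.68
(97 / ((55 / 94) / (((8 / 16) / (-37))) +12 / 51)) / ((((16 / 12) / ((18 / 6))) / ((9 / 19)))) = -697527 / 290548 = -2.40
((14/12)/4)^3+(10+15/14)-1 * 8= 3.10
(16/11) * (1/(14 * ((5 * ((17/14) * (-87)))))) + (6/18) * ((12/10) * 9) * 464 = 135878672/81345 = 1670.40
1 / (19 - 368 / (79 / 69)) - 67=-1600776 / 23891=-67.00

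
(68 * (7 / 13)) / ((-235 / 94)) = -952 / 65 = -14.65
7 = 7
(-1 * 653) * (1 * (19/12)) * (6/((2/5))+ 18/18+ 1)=-210919/12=-17576.58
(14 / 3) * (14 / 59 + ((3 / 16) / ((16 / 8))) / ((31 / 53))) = 162883 / 87792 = 1.86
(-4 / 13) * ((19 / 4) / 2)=-19 / 26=-0.73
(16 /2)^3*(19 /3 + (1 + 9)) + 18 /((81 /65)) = 75394 /9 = 8377.11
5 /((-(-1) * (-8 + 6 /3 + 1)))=-1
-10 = -10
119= 119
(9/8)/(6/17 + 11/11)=153/184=0.83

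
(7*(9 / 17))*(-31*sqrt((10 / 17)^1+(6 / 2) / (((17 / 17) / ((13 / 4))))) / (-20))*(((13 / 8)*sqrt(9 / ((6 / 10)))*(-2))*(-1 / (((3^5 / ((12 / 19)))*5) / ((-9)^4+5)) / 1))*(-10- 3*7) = -287101633*sqrt(179265) / 4941900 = -24597.41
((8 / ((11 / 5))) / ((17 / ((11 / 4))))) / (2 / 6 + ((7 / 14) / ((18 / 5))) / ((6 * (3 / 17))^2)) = 116640 / 90661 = 1.29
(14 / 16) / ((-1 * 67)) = -7 / 536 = -0.01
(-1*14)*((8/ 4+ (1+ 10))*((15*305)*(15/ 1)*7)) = -87428250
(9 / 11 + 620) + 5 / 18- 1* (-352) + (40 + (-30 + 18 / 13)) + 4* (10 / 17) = 43181861 / 43758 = 986.83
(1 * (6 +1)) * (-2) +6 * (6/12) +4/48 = -131/12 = -10.92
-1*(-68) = 68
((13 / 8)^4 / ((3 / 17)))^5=26984330850510927248777671457 / 280159925619463815168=96317597.14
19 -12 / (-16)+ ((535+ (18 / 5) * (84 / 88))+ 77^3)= 100560061 / 220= 457091.19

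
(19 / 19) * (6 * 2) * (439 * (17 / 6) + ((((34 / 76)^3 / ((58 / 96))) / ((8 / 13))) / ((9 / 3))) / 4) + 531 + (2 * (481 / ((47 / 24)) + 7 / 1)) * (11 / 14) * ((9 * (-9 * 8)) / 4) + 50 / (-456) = -9590865735943 / 196325157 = -48851.94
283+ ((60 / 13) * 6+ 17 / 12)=312.11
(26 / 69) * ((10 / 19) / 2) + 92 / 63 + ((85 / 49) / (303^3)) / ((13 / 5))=12076139661307 / 7743704194863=1.56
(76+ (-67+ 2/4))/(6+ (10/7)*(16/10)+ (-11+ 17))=0.66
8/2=4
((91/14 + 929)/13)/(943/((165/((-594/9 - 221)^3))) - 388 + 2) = -308715/579604797694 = -0.00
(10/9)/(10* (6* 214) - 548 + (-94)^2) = 5/95076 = 0.00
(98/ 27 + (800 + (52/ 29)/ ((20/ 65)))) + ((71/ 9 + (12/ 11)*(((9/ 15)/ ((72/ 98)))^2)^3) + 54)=1081107573328829/ 1240272000000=871.67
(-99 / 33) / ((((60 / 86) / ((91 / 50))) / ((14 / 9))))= -27391 / 2250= -12.17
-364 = -364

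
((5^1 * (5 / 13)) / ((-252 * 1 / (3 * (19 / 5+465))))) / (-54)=1465 / 7371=0.20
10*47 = 470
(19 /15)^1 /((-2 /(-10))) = 19 /3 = 6.33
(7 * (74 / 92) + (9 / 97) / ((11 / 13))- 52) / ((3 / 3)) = -2270529 / 49082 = -46.26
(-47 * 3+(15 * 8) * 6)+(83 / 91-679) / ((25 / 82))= -3742667 / 2275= -1645.13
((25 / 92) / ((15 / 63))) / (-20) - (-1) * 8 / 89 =1075 / 32752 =0.03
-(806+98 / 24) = -9721 / 12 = -810.08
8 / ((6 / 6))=8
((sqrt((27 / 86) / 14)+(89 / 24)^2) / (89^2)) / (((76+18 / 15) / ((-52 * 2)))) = -0.00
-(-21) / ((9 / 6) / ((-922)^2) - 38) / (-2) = 2550252 / 9229483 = 0.28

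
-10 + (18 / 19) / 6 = -187 / 19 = -9.84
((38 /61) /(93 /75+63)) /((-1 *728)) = -475 /35659624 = -0.00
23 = 23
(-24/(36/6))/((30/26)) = -52/15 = -3.47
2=2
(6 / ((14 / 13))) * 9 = 351 / 7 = 50.14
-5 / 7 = -0.71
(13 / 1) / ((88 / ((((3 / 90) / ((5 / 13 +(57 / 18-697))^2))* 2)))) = 0.00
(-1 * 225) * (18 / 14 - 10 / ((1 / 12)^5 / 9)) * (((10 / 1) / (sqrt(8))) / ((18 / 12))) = 58786556625 * sqrt(2) / 7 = 11876677952.04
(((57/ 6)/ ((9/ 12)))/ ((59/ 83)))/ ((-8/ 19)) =-29963/ 708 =-42.32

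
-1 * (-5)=5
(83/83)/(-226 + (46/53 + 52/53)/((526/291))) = -13939/3135955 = -0.00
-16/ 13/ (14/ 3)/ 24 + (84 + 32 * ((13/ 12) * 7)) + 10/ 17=1518739/ 4641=327.24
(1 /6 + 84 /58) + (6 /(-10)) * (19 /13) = 8347 /11310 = 0.74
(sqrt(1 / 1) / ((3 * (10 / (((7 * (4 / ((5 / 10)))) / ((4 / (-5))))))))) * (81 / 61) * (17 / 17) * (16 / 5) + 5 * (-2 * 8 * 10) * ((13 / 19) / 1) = -3229456 / 5795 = -557.28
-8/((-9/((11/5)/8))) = 11/45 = 0.24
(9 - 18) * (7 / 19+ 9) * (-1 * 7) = 11214 / 19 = 590.21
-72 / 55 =-1.31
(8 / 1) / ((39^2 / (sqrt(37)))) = 8 * sqrt(37) / 1521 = 0.03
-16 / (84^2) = -1 / 441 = -0.00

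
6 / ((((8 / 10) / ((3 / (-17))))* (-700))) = 9 / 4760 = 0.00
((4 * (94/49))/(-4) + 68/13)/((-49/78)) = -12660/2401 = -5.27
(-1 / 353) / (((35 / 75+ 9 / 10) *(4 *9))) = -5 / 86838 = -0.00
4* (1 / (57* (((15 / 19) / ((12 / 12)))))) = 4 / 45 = 0.09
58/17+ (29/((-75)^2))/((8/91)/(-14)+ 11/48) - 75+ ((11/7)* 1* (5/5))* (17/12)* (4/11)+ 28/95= -23398945296/332084375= -70.46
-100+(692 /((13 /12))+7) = 7095 /13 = 545.77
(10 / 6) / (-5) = -0.33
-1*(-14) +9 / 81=14.11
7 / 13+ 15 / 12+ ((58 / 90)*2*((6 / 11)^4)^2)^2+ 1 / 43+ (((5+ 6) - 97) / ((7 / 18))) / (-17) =4529981847605457312137501 / 305662198025468372188100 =14.82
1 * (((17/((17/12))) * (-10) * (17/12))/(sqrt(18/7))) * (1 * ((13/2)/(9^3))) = -1105 * sqrt(14)/4374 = -0.95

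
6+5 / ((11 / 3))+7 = 158 / 11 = 14.36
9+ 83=92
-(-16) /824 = 2 /103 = 0.02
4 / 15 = 0.27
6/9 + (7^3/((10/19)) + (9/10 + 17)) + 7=10159/15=677.27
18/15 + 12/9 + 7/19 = 827/285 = 2.90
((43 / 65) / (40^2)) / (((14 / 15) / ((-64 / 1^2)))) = -129 / 4550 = -0.03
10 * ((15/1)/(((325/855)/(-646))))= -3313980/13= -254921.54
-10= -10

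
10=10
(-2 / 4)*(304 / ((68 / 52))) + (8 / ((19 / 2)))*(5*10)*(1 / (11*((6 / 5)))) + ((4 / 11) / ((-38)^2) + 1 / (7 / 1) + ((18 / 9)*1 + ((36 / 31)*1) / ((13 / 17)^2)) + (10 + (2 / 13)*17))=-715233581204 / 7427052633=-96.30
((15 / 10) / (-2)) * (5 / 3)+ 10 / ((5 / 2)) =11 / 4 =2.75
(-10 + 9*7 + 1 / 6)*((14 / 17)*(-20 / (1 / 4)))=-178640 / 51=-3502.75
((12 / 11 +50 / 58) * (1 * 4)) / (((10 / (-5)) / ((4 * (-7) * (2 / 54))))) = 34888 / 8613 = 4.05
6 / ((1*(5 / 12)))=14.40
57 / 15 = 19 / 5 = 3.80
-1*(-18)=18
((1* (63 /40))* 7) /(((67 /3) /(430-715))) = -75411 /536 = -140.69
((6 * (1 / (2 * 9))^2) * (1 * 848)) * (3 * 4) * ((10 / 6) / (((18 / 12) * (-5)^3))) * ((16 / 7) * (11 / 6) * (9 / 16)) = -18656 / 4725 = -3.95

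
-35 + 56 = 21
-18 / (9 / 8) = -16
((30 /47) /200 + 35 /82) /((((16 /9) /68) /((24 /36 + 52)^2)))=1758345581 /38540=45623.91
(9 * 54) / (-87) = -162 / 29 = -5.59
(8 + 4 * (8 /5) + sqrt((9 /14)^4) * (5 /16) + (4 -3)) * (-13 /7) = -3165461 /109760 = -28.84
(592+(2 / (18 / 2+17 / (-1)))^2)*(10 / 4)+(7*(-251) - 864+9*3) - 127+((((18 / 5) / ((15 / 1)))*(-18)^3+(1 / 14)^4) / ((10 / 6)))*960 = -1550962462019 / 1920800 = -807456.51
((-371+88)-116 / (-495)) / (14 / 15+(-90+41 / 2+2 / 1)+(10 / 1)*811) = -0.04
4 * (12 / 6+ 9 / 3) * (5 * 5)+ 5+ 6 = 511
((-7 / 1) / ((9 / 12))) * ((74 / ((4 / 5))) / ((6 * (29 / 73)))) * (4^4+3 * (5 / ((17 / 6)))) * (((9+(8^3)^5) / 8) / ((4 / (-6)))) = 7387389400844674919635 / 11832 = 624356778299921815.38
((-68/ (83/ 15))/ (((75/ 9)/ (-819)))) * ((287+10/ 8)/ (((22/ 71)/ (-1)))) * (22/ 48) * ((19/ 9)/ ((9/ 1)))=-2406199159/ 19920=-120793.13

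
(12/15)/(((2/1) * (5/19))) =38/25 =1.52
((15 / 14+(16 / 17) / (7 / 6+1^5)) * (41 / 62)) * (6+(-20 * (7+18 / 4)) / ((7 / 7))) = -223.06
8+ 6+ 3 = 17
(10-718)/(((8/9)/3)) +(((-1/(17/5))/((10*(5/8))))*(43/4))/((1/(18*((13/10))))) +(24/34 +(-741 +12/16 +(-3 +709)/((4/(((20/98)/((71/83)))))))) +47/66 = -604654506143/195171900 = -3098.06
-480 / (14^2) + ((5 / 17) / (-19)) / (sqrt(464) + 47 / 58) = -60414040250 / 24669339149 - 67280* sqrt(29) / 503455901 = -2.45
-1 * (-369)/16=369/16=23.06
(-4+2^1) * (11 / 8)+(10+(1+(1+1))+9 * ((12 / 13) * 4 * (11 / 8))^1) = 2909 / 52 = 55.94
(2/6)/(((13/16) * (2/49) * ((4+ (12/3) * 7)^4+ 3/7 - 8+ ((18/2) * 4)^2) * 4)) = 686/286612989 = 0.00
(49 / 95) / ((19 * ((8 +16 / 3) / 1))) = 147 / 72200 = 0.00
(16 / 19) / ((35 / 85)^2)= 4.97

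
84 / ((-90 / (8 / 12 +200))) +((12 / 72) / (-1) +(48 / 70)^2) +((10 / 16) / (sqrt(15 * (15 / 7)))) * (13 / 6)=-4123027 / 22050 +13 * sqrt(7) / 144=-186.75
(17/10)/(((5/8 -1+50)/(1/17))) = 4/1985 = 0.00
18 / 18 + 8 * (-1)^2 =9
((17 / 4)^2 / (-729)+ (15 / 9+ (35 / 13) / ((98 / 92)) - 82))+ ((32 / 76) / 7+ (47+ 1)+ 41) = 226466207 / 20167056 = 11.23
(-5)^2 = 25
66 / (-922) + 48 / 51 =6815 / 7837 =0.87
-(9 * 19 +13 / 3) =-526 / 3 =-175.33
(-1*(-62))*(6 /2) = 186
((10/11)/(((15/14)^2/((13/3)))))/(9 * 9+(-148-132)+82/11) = -104/5805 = -0.02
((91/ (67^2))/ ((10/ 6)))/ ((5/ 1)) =273/ 112225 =0.00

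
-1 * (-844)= 844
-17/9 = -1.89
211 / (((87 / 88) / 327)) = 2023912 / 29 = 69790.07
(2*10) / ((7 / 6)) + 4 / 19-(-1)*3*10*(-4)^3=-253052 / 133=-1902.65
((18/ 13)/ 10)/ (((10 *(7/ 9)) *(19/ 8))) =324/ 43225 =0.01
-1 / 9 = -0.11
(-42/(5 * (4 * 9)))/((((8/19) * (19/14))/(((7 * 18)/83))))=-1029/1660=-0.62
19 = 19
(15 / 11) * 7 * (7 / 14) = 4.77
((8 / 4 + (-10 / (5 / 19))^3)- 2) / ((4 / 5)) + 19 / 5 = -342931 / 5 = -68586.20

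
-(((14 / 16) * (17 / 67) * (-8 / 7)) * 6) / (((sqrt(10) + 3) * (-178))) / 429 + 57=48604464 / 852709 - 17 * sqrt(10) / 852709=57.00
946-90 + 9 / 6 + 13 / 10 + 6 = 4324 / 5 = 864.80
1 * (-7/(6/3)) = -7/2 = -3.50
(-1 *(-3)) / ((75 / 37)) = 37 / 25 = 1.48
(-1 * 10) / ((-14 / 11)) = 55 / 7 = 7.86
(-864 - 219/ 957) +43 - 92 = -291320/ 319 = -913.23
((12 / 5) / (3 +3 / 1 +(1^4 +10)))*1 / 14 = 6 / 595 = 0.01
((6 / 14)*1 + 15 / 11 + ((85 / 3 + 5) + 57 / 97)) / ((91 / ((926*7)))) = 741008350 / 291291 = 2543.88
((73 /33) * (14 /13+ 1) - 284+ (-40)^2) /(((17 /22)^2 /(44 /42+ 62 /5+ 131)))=25205066612 /78897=319468.00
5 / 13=0.38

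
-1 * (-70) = 70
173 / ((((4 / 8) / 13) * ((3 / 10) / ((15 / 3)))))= 74966.67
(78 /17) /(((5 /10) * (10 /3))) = 234 /85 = 2.75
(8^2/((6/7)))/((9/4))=896/27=33.19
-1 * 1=-1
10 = 10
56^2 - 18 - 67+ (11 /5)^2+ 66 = 78046 /25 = 3121.84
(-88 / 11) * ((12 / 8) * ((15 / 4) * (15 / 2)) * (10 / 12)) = -1125 / 4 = -281.25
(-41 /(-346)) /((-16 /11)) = -451 /5536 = -0.08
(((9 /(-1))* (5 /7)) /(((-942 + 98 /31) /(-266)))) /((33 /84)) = -185535 /40018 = -4.64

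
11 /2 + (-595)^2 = 708061 /2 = 354030.50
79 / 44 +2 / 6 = 2.13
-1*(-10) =10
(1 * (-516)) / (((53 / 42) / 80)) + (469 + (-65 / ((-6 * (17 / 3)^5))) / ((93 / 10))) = -75218334027926 / 2332825051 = -32243.45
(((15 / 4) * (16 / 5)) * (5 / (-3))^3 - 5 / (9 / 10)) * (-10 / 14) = 2750 / 63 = 43.65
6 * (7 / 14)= 3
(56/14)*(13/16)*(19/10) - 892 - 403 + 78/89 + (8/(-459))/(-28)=-14731909541/11438280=-1287.95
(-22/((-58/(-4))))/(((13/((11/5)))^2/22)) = -117128/122525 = -0.96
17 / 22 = 0.77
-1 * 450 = -450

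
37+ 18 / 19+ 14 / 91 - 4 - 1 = 8176 / 247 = 33.10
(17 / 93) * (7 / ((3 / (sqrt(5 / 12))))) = 119 * sqrt(15) / 1674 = 0.28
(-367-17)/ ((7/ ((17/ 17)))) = -384/ 7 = -54.86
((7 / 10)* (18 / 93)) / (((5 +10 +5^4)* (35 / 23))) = 69 / 496000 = 0.00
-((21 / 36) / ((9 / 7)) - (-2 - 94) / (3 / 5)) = -17329 / 108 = -160.45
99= 99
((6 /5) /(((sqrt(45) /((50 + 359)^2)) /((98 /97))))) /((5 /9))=295083684 * sqrt(5) /12125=54418.74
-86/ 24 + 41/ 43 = -1357/ 516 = -2.63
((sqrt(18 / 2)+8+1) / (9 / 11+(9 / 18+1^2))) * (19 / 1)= 1672 / 17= 98.35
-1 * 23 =-23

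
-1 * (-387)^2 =-149769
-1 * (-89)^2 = -7921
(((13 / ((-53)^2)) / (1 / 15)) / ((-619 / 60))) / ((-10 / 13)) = 0.01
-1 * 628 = -628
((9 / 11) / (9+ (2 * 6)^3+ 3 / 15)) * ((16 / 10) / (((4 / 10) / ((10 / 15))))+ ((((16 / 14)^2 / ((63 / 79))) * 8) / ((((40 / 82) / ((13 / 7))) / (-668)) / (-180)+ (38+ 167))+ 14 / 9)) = 1975377609265 / 978552196313363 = 0.00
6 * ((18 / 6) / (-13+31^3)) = 3 / 4963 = 0.00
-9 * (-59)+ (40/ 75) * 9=2679/ 5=535.80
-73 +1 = -72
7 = 7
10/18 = 0.56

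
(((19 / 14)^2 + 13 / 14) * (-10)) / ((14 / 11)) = -29865 / 1372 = -21.77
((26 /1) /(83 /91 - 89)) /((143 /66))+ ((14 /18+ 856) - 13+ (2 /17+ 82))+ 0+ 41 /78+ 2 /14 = 8616300073 /9300564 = 926.43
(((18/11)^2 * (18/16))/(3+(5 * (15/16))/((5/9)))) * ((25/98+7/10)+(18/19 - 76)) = -670532256/34358555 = -19.52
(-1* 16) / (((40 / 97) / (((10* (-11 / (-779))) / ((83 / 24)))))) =-102432 / 64657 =-1.58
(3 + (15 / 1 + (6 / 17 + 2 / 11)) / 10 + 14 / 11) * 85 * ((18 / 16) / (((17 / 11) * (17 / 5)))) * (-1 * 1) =-490275 / 4624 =-106.03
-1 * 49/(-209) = 49/209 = 0.23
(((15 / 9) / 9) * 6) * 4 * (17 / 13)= 680 / 117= 5.81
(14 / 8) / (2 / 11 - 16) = -77 / 696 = -0.11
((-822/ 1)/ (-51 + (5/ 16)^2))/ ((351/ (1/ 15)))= 70144/ 22869405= 0.00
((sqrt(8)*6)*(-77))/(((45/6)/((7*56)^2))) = -94657024*sqrt(2)/5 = -26773049.42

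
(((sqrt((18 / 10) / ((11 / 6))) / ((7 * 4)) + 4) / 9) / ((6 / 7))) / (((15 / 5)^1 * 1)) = sqrt(330) / 11880 + 14 / 81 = 0.17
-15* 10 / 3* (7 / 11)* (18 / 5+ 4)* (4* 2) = -21280 / 11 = -1934.55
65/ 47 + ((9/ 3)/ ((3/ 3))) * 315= 946.38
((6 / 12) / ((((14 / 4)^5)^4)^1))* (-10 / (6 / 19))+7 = 1675637592200044661 / 239376798892836003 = 7.00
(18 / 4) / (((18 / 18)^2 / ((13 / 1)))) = 117 / 2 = 58.50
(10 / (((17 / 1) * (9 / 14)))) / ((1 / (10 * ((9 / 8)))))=175 / 17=10.29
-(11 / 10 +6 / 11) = -181 / 110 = -1.65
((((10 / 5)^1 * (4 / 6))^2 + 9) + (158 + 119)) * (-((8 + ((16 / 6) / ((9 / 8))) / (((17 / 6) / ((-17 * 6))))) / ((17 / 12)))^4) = -1920842114007040 / 751689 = -2555368129.65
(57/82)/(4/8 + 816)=0.00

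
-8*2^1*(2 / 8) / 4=-1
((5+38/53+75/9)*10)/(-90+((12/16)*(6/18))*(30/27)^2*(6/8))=-160848/102767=-1.57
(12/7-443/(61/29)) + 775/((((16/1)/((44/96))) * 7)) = -33731623/163968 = -205.72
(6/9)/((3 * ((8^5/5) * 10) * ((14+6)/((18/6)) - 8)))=-1/393216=-0.00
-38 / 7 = -5.43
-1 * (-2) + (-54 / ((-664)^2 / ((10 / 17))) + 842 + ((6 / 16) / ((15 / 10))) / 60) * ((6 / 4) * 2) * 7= 10355181811 / 585565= 17684.09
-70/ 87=-0.80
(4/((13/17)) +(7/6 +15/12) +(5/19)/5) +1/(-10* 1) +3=157093/14820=10.60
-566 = -566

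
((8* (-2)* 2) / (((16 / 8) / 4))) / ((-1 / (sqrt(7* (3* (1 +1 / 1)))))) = 64* sqrt(42) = 414.77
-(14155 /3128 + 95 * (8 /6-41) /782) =2755 /9384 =0.29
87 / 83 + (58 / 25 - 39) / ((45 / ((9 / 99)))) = 0.97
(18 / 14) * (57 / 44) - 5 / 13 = 5129 / 4004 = 1.28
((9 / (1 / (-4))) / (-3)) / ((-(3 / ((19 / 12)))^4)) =-130321 / 139968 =-0.93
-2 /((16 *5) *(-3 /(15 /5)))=0.02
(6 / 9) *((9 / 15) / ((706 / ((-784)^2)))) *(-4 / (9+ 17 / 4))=-9834496 / 93545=-105.13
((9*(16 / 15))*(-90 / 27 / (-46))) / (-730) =-0.00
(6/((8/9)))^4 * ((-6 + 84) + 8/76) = 197164611/1216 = 162141.95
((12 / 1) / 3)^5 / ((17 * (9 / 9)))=60.24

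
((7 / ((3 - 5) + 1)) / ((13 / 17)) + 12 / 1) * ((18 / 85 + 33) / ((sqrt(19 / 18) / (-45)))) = -2820177 * sqrt(38) / 4199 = -4140.21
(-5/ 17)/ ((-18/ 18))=5/ 17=0.29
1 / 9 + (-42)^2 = 15877 / 9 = 1764.11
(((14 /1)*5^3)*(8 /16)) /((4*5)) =175 /4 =43.75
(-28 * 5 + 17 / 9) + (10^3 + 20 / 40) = 15523 / 18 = 862.39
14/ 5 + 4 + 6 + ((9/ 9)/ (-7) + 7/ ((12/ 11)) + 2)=8851/ 420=21.07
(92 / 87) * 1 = 92 / 87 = 1.06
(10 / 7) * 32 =45.71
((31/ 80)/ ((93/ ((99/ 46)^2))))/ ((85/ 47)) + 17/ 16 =15441649/ 14388800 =1.07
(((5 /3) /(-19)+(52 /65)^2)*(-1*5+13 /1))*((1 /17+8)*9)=2587656 /8075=320.45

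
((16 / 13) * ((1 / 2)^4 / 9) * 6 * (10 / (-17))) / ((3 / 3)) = -20 / 663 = -0.03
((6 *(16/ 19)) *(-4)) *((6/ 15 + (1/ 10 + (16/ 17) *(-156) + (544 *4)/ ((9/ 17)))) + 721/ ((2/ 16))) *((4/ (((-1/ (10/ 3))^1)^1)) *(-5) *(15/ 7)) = -27227072000/ 969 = -28098113.52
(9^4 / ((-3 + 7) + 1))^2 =43046721 / 25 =1721868.84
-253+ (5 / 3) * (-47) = -994 / 3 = -331.33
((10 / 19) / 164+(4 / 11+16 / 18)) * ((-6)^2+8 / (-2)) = 3098992 / 77121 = 40.18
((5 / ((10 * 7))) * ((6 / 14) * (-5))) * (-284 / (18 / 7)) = 355 / 21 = 16.90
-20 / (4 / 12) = -60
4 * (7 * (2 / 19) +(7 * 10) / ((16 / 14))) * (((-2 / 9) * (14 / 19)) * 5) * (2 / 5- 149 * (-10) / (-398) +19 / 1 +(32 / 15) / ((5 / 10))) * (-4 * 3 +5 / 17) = 412872040 / 8721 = 47342.28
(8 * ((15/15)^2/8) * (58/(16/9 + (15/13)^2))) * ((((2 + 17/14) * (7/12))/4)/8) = 661635/605312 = 1.09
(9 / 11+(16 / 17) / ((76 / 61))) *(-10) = -55910 / 3553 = -15.74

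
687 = 687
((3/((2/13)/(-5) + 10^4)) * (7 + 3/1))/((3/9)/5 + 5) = 1625/2744436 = 0.00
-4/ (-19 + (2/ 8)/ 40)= 640/ 3039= 0.21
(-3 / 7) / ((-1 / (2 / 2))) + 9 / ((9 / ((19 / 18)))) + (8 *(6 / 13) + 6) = 11.18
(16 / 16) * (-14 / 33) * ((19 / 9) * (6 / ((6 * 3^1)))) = -266 / 891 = -0.30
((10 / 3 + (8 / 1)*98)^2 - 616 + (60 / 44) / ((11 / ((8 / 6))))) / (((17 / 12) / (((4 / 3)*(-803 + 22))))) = -766111220480 / 1683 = -455205716.27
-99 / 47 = -2.11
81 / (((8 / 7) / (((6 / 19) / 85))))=1701 / 6460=0.26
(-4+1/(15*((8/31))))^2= 201601/14400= 14.00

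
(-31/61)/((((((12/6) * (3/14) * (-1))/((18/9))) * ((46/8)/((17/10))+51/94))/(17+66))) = 2055827/40992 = 50.15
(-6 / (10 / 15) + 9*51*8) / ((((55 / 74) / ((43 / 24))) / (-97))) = -17130297 / 20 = -856514.85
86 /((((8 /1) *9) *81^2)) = 43 /236196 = 0.00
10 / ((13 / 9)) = 6.92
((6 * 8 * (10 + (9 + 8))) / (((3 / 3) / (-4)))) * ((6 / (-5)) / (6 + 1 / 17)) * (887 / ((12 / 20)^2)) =2529758.45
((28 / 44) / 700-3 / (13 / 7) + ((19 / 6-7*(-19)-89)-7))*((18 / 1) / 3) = 1653889 / 7150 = 231.31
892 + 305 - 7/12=14357/12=1196.42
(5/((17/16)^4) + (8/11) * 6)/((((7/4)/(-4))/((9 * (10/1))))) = -10963422720/6431117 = -1704.75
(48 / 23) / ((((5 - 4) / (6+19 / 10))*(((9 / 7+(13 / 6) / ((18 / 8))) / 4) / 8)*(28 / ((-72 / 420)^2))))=14743296 / 59871875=0.25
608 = 608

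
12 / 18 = 2 / 3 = 0.67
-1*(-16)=16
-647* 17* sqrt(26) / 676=-10999* sqrt(26) / 676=-82.96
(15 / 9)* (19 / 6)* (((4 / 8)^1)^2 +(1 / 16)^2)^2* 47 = 18864625 / 1179648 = 15.99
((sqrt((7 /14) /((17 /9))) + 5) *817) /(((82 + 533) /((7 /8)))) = 6.41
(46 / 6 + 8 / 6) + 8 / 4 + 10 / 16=93 / 8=11.62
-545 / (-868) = 545 / 868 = 0.63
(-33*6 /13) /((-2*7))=99 /91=1.09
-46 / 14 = -3.29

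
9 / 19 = 0.47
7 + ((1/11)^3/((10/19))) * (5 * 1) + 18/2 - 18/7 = 250361/18634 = 13.44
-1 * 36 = -36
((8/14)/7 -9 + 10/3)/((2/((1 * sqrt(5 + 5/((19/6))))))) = -4105 * sqrt(95)/5586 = -7.16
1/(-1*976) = -1/976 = -0.00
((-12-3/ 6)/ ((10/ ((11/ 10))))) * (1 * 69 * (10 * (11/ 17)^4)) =-55562595/ 334084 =-166.31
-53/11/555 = -53/6105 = -0.01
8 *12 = 96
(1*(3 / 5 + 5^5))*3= 46884 / 5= 9376.80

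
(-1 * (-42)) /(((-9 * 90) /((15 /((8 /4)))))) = -7 /18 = -0.39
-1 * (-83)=83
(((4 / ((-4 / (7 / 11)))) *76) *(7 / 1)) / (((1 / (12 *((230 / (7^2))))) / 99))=-1887840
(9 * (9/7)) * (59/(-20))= -4779/140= -34.14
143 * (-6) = -858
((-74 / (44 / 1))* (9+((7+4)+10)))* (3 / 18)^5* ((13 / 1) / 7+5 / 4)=-5365 / 266112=-0.02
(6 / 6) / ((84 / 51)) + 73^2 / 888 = 41077 / 6216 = 6.61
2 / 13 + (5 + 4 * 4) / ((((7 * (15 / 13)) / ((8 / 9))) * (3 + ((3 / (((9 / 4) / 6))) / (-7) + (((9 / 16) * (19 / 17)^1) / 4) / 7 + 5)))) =2144626 / 4378725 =0.49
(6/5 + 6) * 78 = 2808/5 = 561.60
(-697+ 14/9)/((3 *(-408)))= 6259/11016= 0.57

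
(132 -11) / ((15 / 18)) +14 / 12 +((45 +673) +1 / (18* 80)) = 864.37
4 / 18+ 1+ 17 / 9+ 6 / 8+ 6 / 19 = 2857 / 684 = 4.18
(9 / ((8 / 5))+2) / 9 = 61 / 72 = 0.85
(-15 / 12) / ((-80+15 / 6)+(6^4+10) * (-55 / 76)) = 19 / 15544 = 0.00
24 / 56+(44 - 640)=-4169 / 7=-595.57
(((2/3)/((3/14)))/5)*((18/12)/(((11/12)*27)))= 0.04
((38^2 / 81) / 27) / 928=361 / 507384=0.00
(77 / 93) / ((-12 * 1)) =-77 / 1116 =-0.07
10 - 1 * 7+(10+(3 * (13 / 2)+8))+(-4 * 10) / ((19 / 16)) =259 / 38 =6.82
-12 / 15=-4 / 5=-0.80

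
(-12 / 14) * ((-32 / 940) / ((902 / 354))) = 8496 / 741895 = 0.01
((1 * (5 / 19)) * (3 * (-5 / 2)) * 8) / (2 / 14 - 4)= 700 / 171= 4.09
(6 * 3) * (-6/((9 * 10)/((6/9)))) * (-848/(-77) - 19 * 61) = 70716/77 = 918.39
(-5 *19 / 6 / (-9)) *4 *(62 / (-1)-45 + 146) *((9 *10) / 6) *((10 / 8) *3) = 30875 / 2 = 15437.50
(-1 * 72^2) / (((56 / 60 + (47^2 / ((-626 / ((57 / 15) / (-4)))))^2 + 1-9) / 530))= -1292024577024000 / 1961586043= -658663.22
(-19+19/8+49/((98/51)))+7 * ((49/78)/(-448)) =44255/4992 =8.87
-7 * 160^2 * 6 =-1075200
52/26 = 2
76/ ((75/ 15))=76/ 5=15.20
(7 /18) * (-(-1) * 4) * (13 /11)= 182 /99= 1.84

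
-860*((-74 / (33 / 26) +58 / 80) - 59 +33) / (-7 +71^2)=4743889 / 332244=14.28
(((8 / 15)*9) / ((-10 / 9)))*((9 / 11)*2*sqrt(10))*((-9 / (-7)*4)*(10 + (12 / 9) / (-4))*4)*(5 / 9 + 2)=-6915456*sqrt(10) / 1925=-11360.31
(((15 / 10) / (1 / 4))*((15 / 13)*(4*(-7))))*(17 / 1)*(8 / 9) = -38080 / 13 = -2929.23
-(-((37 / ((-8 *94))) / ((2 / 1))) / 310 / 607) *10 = -37 / 28300768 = -0.00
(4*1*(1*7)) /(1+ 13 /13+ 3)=28 /5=5.60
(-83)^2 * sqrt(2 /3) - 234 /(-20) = 117 /10 +6889 * sqrt(6) /3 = 5636.54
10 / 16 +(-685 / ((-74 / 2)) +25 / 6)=20695 / 888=23.31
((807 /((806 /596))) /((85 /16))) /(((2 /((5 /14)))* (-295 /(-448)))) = 61564416 /2021045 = 30.46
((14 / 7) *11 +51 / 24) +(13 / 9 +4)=2129 / 72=29.57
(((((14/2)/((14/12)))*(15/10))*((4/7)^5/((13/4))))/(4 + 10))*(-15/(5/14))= -110592/218491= -0.51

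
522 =522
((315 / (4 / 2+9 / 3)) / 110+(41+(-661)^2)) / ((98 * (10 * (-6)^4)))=16021961 / 46569600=0.34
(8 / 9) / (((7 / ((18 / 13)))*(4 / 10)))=40 / 91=0.44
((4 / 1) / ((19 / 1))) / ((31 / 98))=392 / 589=0.67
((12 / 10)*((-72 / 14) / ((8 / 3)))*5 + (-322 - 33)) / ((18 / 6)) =-2566 / 21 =-122.19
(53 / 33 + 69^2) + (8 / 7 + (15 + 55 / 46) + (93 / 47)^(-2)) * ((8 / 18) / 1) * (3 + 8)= 4848.62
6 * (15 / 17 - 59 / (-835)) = 81168 / 14195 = 5.72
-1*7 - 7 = -14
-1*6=-6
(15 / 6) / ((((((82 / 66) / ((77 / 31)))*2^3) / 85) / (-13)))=-14039025 / 20336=-690.35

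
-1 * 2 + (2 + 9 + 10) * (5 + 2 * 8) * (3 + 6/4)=3965/2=1982.50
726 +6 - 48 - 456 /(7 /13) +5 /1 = -1105 /7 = -157.86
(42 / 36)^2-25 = -851 / 36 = -23.64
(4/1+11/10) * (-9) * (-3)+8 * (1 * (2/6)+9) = 6371/30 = 212.37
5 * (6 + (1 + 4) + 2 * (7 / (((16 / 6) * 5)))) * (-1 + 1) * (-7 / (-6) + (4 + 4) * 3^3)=0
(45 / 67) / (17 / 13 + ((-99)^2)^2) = 117 / 16733582722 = 0.00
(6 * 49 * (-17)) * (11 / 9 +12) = -66084.67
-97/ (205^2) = -97/ 42025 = -0.00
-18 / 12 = -3 / 2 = -1.50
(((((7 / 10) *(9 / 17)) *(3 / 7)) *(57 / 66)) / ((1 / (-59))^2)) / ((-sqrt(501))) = -595251 *sqrt(501) / 624580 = -21.33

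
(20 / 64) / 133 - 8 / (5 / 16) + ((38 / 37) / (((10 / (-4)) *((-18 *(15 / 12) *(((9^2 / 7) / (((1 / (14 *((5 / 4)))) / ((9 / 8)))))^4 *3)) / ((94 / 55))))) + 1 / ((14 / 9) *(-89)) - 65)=-90.60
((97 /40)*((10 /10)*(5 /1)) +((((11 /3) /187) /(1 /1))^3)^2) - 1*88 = -10680946695199 /140770302408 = -75.87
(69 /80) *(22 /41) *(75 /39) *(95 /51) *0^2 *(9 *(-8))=0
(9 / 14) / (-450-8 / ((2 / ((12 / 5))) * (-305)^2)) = -1395375 / 976762724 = -0.00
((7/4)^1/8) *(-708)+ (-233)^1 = -3103/8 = -387.88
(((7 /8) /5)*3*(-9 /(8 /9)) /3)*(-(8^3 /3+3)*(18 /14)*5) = 126603 /64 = 1978.17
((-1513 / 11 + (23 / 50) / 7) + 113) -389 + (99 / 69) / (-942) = -413.48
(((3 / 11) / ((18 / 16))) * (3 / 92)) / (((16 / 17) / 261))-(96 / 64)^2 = -117 / 2024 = -0.06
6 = 6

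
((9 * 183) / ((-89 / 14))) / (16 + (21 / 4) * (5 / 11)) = -1014552 / 72001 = -14.09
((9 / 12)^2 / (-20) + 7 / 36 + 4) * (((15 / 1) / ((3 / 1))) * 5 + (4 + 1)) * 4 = 11999 / 24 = 499.96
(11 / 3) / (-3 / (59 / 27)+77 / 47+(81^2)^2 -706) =2773 / 32554527363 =0.00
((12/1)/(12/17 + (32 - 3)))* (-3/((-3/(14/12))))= 238/505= 0.47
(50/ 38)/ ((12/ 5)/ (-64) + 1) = 2000/ 1463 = 1.37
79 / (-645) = -79 / 645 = -0.12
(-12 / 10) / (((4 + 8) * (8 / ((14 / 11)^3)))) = -343 / 13310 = -0.03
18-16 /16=17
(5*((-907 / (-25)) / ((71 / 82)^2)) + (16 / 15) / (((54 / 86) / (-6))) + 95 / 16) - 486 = -540709483 / 2177712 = -248.29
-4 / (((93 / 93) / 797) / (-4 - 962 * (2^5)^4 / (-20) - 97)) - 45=-803956289549 / 5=-160791257909.80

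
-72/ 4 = -18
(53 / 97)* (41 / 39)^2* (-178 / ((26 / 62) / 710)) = -349046773540 / 1917981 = -181986.56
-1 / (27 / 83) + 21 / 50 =-3583 / 1350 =-2.65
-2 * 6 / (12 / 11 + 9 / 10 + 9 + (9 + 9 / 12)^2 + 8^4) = -10560 / 3697807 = -0.00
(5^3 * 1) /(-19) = -125 /19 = -6.58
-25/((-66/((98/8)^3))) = 2941225/4224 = 696.31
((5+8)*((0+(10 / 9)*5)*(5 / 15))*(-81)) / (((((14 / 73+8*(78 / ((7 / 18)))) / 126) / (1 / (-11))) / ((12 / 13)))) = 57947400 / 4510187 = 12.85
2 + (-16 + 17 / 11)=-137 / 11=-12.45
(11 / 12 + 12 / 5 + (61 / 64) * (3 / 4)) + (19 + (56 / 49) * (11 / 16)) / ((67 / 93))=56721709 / 1800960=31.50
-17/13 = -1.31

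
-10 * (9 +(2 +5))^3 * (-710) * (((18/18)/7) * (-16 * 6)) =-2791833600/7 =-398833371.43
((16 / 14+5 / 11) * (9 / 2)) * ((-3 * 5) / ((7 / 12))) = -99630 / 539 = -184.84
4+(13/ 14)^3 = 13173/ 2744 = 4.80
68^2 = 4624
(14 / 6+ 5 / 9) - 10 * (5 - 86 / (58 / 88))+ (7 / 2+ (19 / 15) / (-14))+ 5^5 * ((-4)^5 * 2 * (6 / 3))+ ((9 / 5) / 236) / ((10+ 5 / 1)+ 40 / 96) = -1276143374937481 / 99708525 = -12798738.87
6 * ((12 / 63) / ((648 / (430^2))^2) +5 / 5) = 93055.87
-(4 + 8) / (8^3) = -3 / 128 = -0.02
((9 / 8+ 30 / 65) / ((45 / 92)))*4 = 506 / 39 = 12.97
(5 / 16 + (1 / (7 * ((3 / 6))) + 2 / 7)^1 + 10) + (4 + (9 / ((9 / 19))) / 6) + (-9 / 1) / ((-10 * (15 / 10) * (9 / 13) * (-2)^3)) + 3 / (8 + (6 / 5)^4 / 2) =18.27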